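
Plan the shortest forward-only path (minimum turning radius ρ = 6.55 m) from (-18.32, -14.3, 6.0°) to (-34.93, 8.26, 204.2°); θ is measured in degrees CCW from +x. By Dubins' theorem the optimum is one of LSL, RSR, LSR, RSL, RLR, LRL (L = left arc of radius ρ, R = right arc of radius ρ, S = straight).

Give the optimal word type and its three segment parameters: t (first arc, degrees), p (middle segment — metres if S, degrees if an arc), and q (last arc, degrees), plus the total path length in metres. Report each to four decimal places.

Let ψ = atan2(Δy, Δx) = atan2(22.56, -16.61) = 126.3627° be the start→goal bearing.
Normalize: d = |goal − start| / ρ = 28.015098/6.55 = 4.277114, α = (θ_start − ψ) mod 360° = 239.6373° = 4.182460 rad, β = (θ_goal − ψ) mod 360° = 77.8373° = 1.358517 rad.
Common terms: sin α = -0.862843, cos α = -0.505472, sin β = 0.977553, cos β = 0.210688, cos(α−β) = -0.949972, d² = 18.293705. Work in radians in the unit-radius frame; every candidate has L = ρ·(t + p + q).
LSL: p² = 2 + d² − 2cos(α−β) + 2d(sin α − sin β) = 6.450479; p = √p² = 2.539779; φ = atan2(cos β − cos α, d + sin α − sin β) = 0.285854 rad; t = (φ − α) mod 2π = 2.386580 rad, q = (β − φ) mod 2π = 1.072663 rad → L = 6.55·(2.386580 + 2.539779 + 1.072663) = 6.55·5.999022 = 39.293594 m
RSR: p² = 2 + d² − 2cos(α−β) + 2d(sin β − sin α) = 37.936820; p = √p² = 6.159287; φ = atan2(cos α − cos β, d − sin α + sin β) = -0.116537 rad; t = (α − φ) mod 2π = 4.298997 rad, q = (φ − β) mod 2π = 4.808131 rad → L = 6.55·(4.298997 + 6.159287 + 4.808131) = 6.55·15.266415 = 99.995020 m
LSR: p² = d² − 2 + 2cos(α−β) + 2d(sin α + sin β) = 15.375019; p = √p² = 3.921099; φ = atan2(−cos α − cos β, d + sin α + sin β) − atan2(−2, p) = 0.538685 rad; t = (φ − α) mod 2π = 2.639410 rad, q = (φ − β) mod 2π = 5.463352 rad → L = 6.55·(2.639410 + 3.921099 + 5.463352) = 6.55·12.023861 = 78.756292 m
RSL: p² = d² − 2 + 2cos(α−β) − 2d(sin α + sin β) = 13.412503; p = √p² = 3.662308; φ = atan2(cos α + cos β, d − sin α − sin β) − atan2(2, p) = -0.570549 rad; t = (α − φ) mod 2π = 4.753009 rad, q = (β − φ) mod 2π = 1.929067 rad → L = 6.55·(4.753009 + 3.662308 + 1.929067) = 6.55·10.344385 = 67.755720 m
RLR: c = (6 − d² + 2cos(α−β) + 2d(sin α − sin β))/8 = -3.742103, |c| > 1 → infeasible
LRL: c = (6 − d² + 2cos(α−β) − 2d(sin α − sin β))/8 = 0.193690; p = 2π − arccos c = 4.907311 rad; φ = atan2(cos β − cos α, d + sin α − sin β) = 0.285854 rad; t = (φ − α + p/2) mod 2π = 4.840235 rad, q = (β − α − t + p) mod 2π = 3.526318 rad → L = 6.55·(4.840235 + 4.907311 + 3.526318) = 6.55·13.273865 = 86.943814 m
Shortest: LSL with L = 39.293594 m ≈ 39.2936 m
Convert LSL to answer units (arcs ×180/π): t = 2.386580·180/π = 136.7409°, p = ρ·p = 6.55·2.539779 = 16.6356 m, q = 1.072663·180/π = 61.4591°, L = 39.2936 m.

LSL: t = 136.7409°, p = 16.6356 m, q = 61.4591°, L = 39.2936 m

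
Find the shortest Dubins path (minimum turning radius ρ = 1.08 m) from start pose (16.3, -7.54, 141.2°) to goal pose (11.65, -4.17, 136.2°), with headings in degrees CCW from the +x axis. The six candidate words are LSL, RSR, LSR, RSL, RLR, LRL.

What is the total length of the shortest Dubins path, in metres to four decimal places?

Let ψ = atan2(Δy, Δx) = atan2(3.37, -4.65) = 144.0680° be the start→goal bearing.
Normalize: d = |goal − start| / ρ = 5.742769/1.08 = 5.317379, α = (θ_start − ψ) mod 360° = 357.1320° = 6.233130 rad, β = (θ_goal − ψ) mod 360° = 352.1320° = 6.145863 rad.
Common terms: sin α = -0.050035, cos α = 0.998747, sin β = -0.136891, cos β = 0.990586, cos(α−β) = 0.996195, d² = 28.274520. Work in radians in the unit-radius frame; every candidate has L = ρ·(t + p + q).
LSL: p² = 2 + d² − 2cos(α−β) + 2d(sin α − sin β) = 29.205825; p = √p² = 5.404241; φ = atan2(cos β − cos α, d + sin α − sin β) = -0.001510 rad; t = (φ − α) mod 2π = 0.048546 rad, q = (β − φ) mod 2π = 6.147373 rad → L = 1.08·(0.048546 + 5.404241 + 6.147373) = 1.08·11.600160 = 12.528173 m
RSR: p² = 2 + d² − 2cos(α−β) + 2d(sin β − sin α) = 27.358436; p = √p² = 5.230529; φ = atan2(cos α − cos β, d − sin α + sin β) = 0.001560 rad; t = (α − φ) mod 2π = 6.231569 rad, q = (φ − β) mod 2π = 0.138883 rad → L = 1.08·(6.231569 + 5.230529 + 0.138883) = 1.08·11.600981 = 12.529059 m
LSR: p² = d² − 2 + 2cos(α−β) + 2d(sin α + sin β) = 26.278997; p = √p² = 5.126304; φ = atan2(−cos α − cos β, d + sin α + sin β) − atan2(−2, p) = 0.002080 rad; t = (φ − α) mod 2π = 0.052136 rad, q = (φ − β) mod 2π = 0.139402 rad → L = 1.08·(0.052136 + 5.126304 + 0.139402) = 1.08·5.317842 = 5.743270 m
RSL: p² = d² − 2 + 2cos(α−β) − 2d(sin α + sin β) = 30.254821; p = √p² = 5.500438; φ = atan2(cos α + cos β, d − sin α − sin β) − atan2(2, p) = -0.001939 rad; t = (α − φ) mod 2π = 6.235068 rad, q = (β − φ) mod 2π = 6.147802 rad → L = 1.08·(6.235068 + 5.500438 + 6.147802) = 1.08·17.883308 = 19.313973 m
RLR: c = (6 − d² + 2cos(α−β) + 2d(sin α − sin β))/8 = -2.419805, |c| > 1 → infeasible
LRL: c = (6 − d² + 2cos(α−β) − 2d(sin α − sin β))/8 = -2.650728, |c| > 1 → infeasible
Shortest: LSR with L = 5.743270 m ≈ 5.7433 m

5.7433 m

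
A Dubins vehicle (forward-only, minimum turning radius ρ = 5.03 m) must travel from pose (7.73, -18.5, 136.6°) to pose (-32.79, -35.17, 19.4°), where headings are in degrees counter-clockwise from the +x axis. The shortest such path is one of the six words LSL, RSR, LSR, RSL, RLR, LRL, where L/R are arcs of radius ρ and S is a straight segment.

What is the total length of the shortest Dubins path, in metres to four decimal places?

Let ψ = atan2(Δy, Δx) = atan2(-16.67, -40.52) = -157.6376° be the start→goal bearing.
Normalize: d = |goal − start| / ρ = 43.815058/5.03 = 8.710747, α = (θ_start − ψ) mod 360° = 294.2376° = 5.135416 rad, β = (θ_goal − ψ) mod 360° = 177.0376° = 3.089890 rad.
Common terms: sin α = -0.911851, cos α = 0.410522, sin β = 0.051680, cos β = -0.998664, cos(α−β) = -0.457098, d² = 75.877115. Work in radians in the unit-radius frame; every candidate has L = ρ·(t + p + q).
LSL: p² = 2 + d² − 2cos(α−β) + 2d(sin α − sin β) = 62.005172; p = √p² = 7.874336; φ = atan2(cos β − cos α, d + sin α − sin β) = -0.179929 rad; t = (φ − α) mod 2π = 0.967841 rad, q = (β − φ) mod 2π = 3.269818 rad → L = 5.03·(0.967841 + 7.874336 + 3.269818) = 5.03·12.111996 = 60.923339 m
RSR: p² = 2 + d² − 2cos(α−β) + 2d(sin β − sin α) = 95.577449; p = √p² = 9.776372; φ = atan2(cos α − cos β, d − sin α + sin β) = 0.144646 rad; t = (α − φ) mod 2π = 4.990770 rad, q = (φ − β) mod 2π = 3.337941 rad → L = 5.03·(4.990770 + 9.776372 + 3.337941) = 5.03·18.105083 = 91.068568 m
LSR: p² = d² − 2 + 2cos(α−β) + 2d(sin α + sin β) = 57.977459; p = √p² = 7.614293; φ = atan2(−cos α − cos β, d + sin α + sin β) − atan2(−2, p) = 0.331639 rad; t = (φ − α) mod 2π = 1.479409 rad, q = (φ − β) mod 2π = 3.524934 rad → L = 5.03·(1.479409 + 7.614293 + 3.524934) = 5.03·12.618636 = 63.471739 m
RSL: p² = d² − 2 + 2cos(α−β) − 2d(sin α + sin β) = 87.948380; p = √p² = 9.378080; φ = atan2(cos α + cos β, d − sin α − sin β) − atan2(2, p) = -0.271489 rad; t = (α − φ) mod 2π = 5.406905 rad, q = (β − φ) mod 2π = 3.361379 rad → L = 5.03·(5.406905 + 9.378080 + 3.361379) = 5.03·18.146364 = 91.276210 m
RLR: c = (6 − d² + 2cos(α−β) + 2d(sin α − sin β))/8 = -10.947181, |c| > 1 → infeasible
LRL: c = (6 − d² + 2cos(α−β) − 2d(sin α − sin β))/8 = -6.750647, |c| > 1 → infeasible
Shortest: LSL with L = 60.923339 m ≈ 60.9233 m

60.9233 m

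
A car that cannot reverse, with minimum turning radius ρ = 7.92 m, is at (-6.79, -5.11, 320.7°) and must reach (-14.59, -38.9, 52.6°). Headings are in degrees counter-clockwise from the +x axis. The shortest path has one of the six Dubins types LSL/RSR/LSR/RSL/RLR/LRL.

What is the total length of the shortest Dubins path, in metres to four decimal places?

Let ψ = atan2(Δy, Δx) = atan2(-33.79, -7.80) = -102.9983° be the start→goal bearing.
Normalize: d = |goal − start| / ρ = 34.678583/7.92 = 4.378609, α = (θ_start − ψ) mod 360° = 63.6983° = 1.111746 rad, β = (θ_goal − ψ) mod 360° = 155.5983° = 2.715703 rad.
Common terms: sin α = 0.896474, cos α = 0.443097, sin β = 0.413131, cos β = -0.910672, cos(α−β) = -0.033155, d² = 19.172216. Work in radians in the unit-radius frame; every candidate has L = ρ·(t + p + q).
LSL: p² = 2 + d² − 2cos(α−β) + 2d(sin α − sin β) = 25.471263; p = √p² = 5.046906; φ = atan2(cos β − cos α, d + sin α − sin β) = -0.271563 rad; t = (φ − α) mod 2π = 4.899877 rad, q = (β − φ) mod 2π = 2.987266 rad → L = 7.92·(4.899877 + 5.046906 + 2.987266) = 7.92·12.934049 = 102.437669 m
RSR: p² = 2 + d² − 2cos(α−β) + 2d(sin β − sin α) = 17.005790; p = √p² = 4.123808; φ = atan2(cos α − cos β, d − sin α + sin β) = 0.334483 rad; t = (α − φ) mod 2π = 0.777262 rad, q = (φ − β) mod 2π = 3.901966 rad → L = 7.92·(0.777262 + 4.123808 + 3.901966) = 7.92·8.803035 = 69.720041 m
LSR: p² = d² − 2 + 2cos(α−β) + 2d(sin α + sin β) = 28.574397; p = √p² = 5.345503; φ = atan2(−cos α − cos β, d + sin α + sin β) − atan2(−2, p) = 0.440038 rad; t = (φ − α) mod 2π = 5.611478 rad, q = (φ − β) mod 2π = 4.007520 rad → L = 7.92·(5.611478 + 5.345503 + 4.007520) = 7.92·14.964501 = 118.518846 m
RSL: p² = d² − 2 + 2cos(α−β) − 2d(sin α + sin β) = 5.637414; p = √p² = 2.374324; φ = atan2(cos α + cos β, d − sin α − sin β) − atan2(2, p) = -0.851224 rad; t = (α − φ) mod 2π = 1.962970 rad, q = (β − φ) mod 2π = 3.566927 rad → L = 7.92·(1.962970 + 2.374324 + 3.566927) = 7.92·7.904221 = 62.601432 m
RLR: c = (6 − d² + 2cos(α−β) + 2d(sin α − sin β))/8 = -1.125724, |c| > 1 → infeasible
LRL: c = (6 − d² + 2cos(α−β) − 2d(sin α − sin β))/8 = -2.183908, |c| > 1 → infeasible
Shortest: RSL with L = 62.601432 m ≈ 62.6014 m

62.6014 m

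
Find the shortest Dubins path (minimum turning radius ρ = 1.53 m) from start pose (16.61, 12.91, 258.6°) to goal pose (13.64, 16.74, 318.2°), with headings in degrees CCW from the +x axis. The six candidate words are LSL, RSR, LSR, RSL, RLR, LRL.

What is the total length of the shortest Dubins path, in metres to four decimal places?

Let ψ = atan2(Δy, Δx) = atan2(3.83, -2.97) = 127.7920° be the start→goal bearing.
Normalize: d = |goal − start| / ρ = 4.846628/1.53 = 3.167731, α = (θ_start − ψ) mod 360° = 130.8080° = 2.283030 rad, β = (θ_goal − ψ) mod 360° = 190.4080° = 3.323246 rad.
Common terms: sin α = 0.756904, cos α = -0.653526, sin β = -0.180656, cos β = -0.983546, cos(α−β) = 0.506034, d² = 10.034517. Work in radians in the unit-radius frame; every candidate has L = ρ·(t + p + q).
LSL: p² = 2 + d² − 2cos(α−β) + 2d(sin α − sin β) = 16.962324; p = √p² = 4.118534; φ = atan2(cos β − cos α, d + sin α − sin β) = -0.080217 rad; t = (φ − α) mod 2π = 3.919939 rad, q = (β − φ) mod 2π = 3.403462 rad → L = 1.53·(3.919939 + 4.118534 + 3.403462) = 1.53·11.441936 = 17.506162 m
RSR: p² = 2 + d² − 2cos(α−β) + 2d(sin β − sin α) = 5.082574; p = √p² = 2.254456; φ = atan2(cos α − cos β, d − sin α + sin β) = 0.146914 rad; t = (α − φ) mod 2π = 2.136116 rad, q = (φ − β) mod 2π = 3.106853 rad → L = 1.53·(2.136116 + 2.254456 + 3.106853) = 1.53·7.497425 = 11.471061 m
LSR: p² = d² − 2 + 2cos(α−β) + 2d(sin α + sin β) = 12.697383; p = √p² = 3.563339; φ = atan2(−cos α − cos β, d + sin α + sin β) − atan2(−2, p) = 0.923660 rad; t = (φ − α) mod 2π = 4.923816 rad, q = (φ − β) mod 2π = 3.883600 rad → L = 1.53·(4.923816 + 3.563339 + 3.883600) = 1.53·12.370754 = 18.927254 m
RSL: p² = d² − 2 + 2cos(α−β) − 2d(sin α + sin β) = 5.395785; p = √p² = 2.322883; φ = atan2(cos α + cos β, d − sin α − sin β) − atan2(2, p) = -1.274257 rad; t = (α − φ) mod 2π = 3.557287 rad, q = (β − φ) mod 2π = 4.597503 rad → L = 1.53·(3.557287 + 2.322883 + 4.597503) = 1.53·10.477672 = 16.030839 m
RLR: c = (6 − d² + 2cos(α−β) + 2d(sin α − sin β))/8 = 0.364678; p = 2π − arccos c = 5.085676 rad; φ = atan2(cos α − cos β, d − sin α + sin β) = 0.146914 rad; t = (α − φ + p/2) mod 2π = 4.678954 rad, q = (α − β − t + p) mod 2π = 5.649691 rad → L = 1.53·(4.678954 + 5.085676 + 5.649691) = 1.53·15.414322 = 23.583912 m
LRL: c = (6 − d² + 2cos(α−β) − 2d(sin α − sin β))/8 = -1.120291, |c| > 1 → infeasible
Shortest: RSR with L = 11.471061 m ≈ 11.4711 m

11.4711 m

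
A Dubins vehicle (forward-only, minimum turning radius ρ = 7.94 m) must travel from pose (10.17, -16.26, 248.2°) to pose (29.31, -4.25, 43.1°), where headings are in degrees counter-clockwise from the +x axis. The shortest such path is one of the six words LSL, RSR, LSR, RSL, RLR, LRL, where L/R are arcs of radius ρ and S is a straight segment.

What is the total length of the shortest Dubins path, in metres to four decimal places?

Let ψ = atan2(Δy, Δx) = atan2(12.01, 19.14) = 32.1075° be the start→goal bearing.
Normalize: d = |goal − start| / ρ = 22.596011/7.94 = 2.845845, α = (θ_start − ψ) mod 360° = 216.0925° = 3.771525 rad, β = (θ_goal − ψ) mod 360° = 10.9925° = 0.191855 rad.
Common terms: sin α = -0.589090, cos α = -0.808067, sin β = 0.190680, cos β = 0.981652, cos(α−β) = -0.905569, d² = 8.098835. Work in radians in the unit-radius frame; every candidate has L = ρ·(t + p + q).
LSL: p² = 2 + d² − 2cos(α−β) + 2d(sin α − sin β) = 7.471760; p = √p² = 2.733452; φ = atan2(cos β − cos α, d + sin α − sin β) = 0.713848 rad; t = (φ − α) mod 2π = 3.225508 rad, q = (β − φ) mod 2π = 5.761192 rad → L = 7.94·(3.225508 + 2.733452 + 5.761192) = 7.94·11.720152 = 93.058010 m
RSR: p² = 2 + d² − 2cos(α−β) + 2d(sin β − sin α) = 16.348184; p = √p² = 4.043289; φ = atan2(cos α − cos β, d − sin α + sin β) = -0.458540 rad; t = (α − φ) mod 2π = 4.230065 rad, q = (φ − β) mod 2π = 5.632790 rad → L = 7.94·(4.230065 + 4.043289 + 5.632790) = 7.94·13.906144 = 110.414787 m
LSR: p² = d² − 2 + 2cos(α−β) + 2d(sin α + sin β) = 2.020070; p = √p² = 1.421292; φ = atan2(−cos α − cos β, d + sin α + sin β) − atan2(−2, p) = 0.882154 rad; t = (φ − α) mod 2π = 3.393815 rad, q = (φ − β) mod 2π = 0.690299 rad → L = 7.94·(3.393815 + 1.421292 + 0.690299) = 7.94·5.505406 = 43.712921 m
RSL: p² = d² − 2 + 2cos(α−β) − 2d(sin α + sin β) = 6.555324; p = √p² = 2.560337; φ = atan2(cos α + cos β, d − sin α − sin β) − atan2(2, p) = -0.609685 rad; t = (α − φ) mod 2π = 4.381210 rad, q = (β − φ) mod 2π = 0.801540 rad → L = 7.94·(4.381210 + 2.560337 + 0.801540) = 7.94·7.743087 = 61.480108 m
RLR: c = (6 − d² + 2cos(α−β) + 2d(sin α − sin β))/8 = -1.043523, |c| > 1 → infeasible
LRL: c = (6 − d² + 2cos(α−β) − 2d(sin α − sin β))/8 = 0.066030; p = 2π − arccos c = 4.778467 rad; φ = atan2(cos β − cos α, d + sin α − sin β) = 0.713848 rad; t = (φ − α + p/2) mod 2π = 5.614741 rad, q = (β − α − t + p) mod 2π = 1.867241 rad → L = 7.94·(5.614741 + 4.778467 + 1.867241) = 7.94·12.260449 = 97.347966 m
Shortest: LSR with L = 43.712921 m ≈ 43.7129 m

43.7129 m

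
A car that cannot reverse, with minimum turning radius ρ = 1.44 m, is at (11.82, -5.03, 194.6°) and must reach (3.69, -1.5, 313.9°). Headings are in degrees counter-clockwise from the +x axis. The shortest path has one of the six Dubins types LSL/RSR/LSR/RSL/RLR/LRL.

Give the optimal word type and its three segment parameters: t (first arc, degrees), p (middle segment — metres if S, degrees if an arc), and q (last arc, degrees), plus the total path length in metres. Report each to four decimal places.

Let ψ = atan2(Δy, Δx) = atan2(3.53, -8.13) = 156.5298° be the start→goal bearing.
Normalize: d = |goal − start| / ρ = 8.863284/1.44 = 6.155058, α = (θ_start − ψ) mod 360° = 38.0702° = 0.664451 rad, β = (θ_goal − ψ) mod 360° = 157.3702° = 2.746628 rad.
Common terms: sin α = 0.616627, cos α = 0.787256, sin β = 0.384775, cos β = -0.923010, cos(α−β) = -0.489382, d² = 37.884742. Work in radians in the unit-radius frame; every candidate has L = ρ·(t + p + q).
LSL: p² = 2 + d² − 2cos(α−β) + 2d(sin α − sin β) = 43.717625; p = √p² = 6.611930; φ = atan2(cos β − cos α, d + sin α − sin β) = -0.261639 rad; t = (φ − α) mod 2π = 5.357096 rad, q = (β − φ) mod 2π = 3.008267 rad → L = 1.44·(5.357096 + 6.611930 + 3.008267) = 1.44·14.977294 = 21.567303 m
RSR: p² = 2 + d² − 2cos(α−β) + 2d(sin β − sin α) = 38.009388; p = √p² = 6.165175; φ = atan2(cos α − cos β, d − sin α + sin β) = 0.281095 rad; t = (α − φ) mod 2π = 0.383356 rad, q = (φ − β) mod 2π = 3.817652 rad → L = 1.44·(0.383356 + 6.165175 + 3.817652) = 1.44·10.366183 = 14.927303 m
LSR: p² = d² − 2 + 2cos(α−β) + 2d(sin α + sin β) = 47.233351; p = √p² = 6.872652; φ = atan2(−cos α − cos β, d + sin α + sin β) − atan2(−2, p) = 0.302155 rad; t = (φ − α) mod 2π = 5.920889 rad, q = (φ − β) mod 2π = 3.838712 rad → L = 1.44·(5.920889 + 6.872652 + 3.838712) = 1.44·16.632253 = 23.950445 m
RSL: p² = d² − 2 + 2cos(α−β) − 2d(sin α + sin β) = 22.578603; p = √p² = 4.751695; φ = atan2(cos α + cos β, d − sin α − sin β) − atan2(2, p) = -0.424730 rad; t = (α − φ) mod 2π = 1.089181 rad, q = (β − φ) mod 2π = 3.171359 rad → L = 1.44·(1.089181 + 4.751695 + 3.171359) = 1.44·9.012234 = 12.977617 m
RLR: c = (6 − d² + 2cos(α−β) + 2d(sin α − sin β))/8 = -3.751174, |c| > 1 → infeasible
LRL: c = (6 − d² + 2cos(α−β) − 2d(sin α − sin β))/8 = -4.464703, |c| > 1 → infeasible
Shortest: RSL with L = 12.977617 m ≈ 12.9776 m
Convert RSL to answer units (arcs ×180/π): t = 1.089181·180/π = 62.4055°, p = ρ·p = 1.44·4.751695 = 6.8424 m, q = 3.171359·180/π = 181.7055°, L = 12.9776 m.

RSL: t = 62.4055°, p = 6.8424 m, q = 181.7055°, L = 12.9776 m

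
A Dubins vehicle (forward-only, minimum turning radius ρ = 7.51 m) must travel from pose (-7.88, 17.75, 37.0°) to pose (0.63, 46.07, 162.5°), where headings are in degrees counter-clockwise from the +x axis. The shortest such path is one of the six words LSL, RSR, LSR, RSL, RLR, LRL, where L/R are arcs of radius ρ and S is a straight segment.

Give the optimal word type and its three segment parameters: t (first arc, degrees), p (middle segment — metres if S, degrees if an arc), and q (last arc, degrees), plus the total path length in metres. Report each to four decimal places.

Let ψ = atan2(Δy, Δx) = atan2(28.32, 8.51) = 73.2748° be the start→goal bearing.
Normalize: d = |goal − start| / ρ = 29.570974/7.51 = 3.937546, α = (θ_start − ψ) mod 360° = 323.7252° = 5.650071 rad, β = (θ_goal − ψ) mod 360° = 89.2252° = 1.557274 rad.
Common terms: sin α = -0.591658, cos α = 0.806189, sin β = 0.999909, cos β = 0.013522, cos(α−β) = -0.580703, d² = 15.504272. Work in radians in the unit-radius frame; every candidate has L = ρ·(t + p + q).
LSL: p² = 2 + d² − 2cos(α−β) + 2d(sin α − sin β) = 6.131941; p = √p² = 2.476276; φ = atan2(cos β − cos α, d + sin α − sin β) = -0.325840 rad; t = (φ − α) mod 2π = 0.307274 rad, q = (β − φ) mod 2π = 1.883114 rad → L = 7.51·(0.307274 + 2.476276 + 1.883114) = 7.51·4.666664 = 35.046646 m
RSR: p² = 2 + d² − 2cos(α−β) + 2d(sin β − sin α) = 31.199415; p = √p² = 5.585644; φ = atan2(cos α − cos β, d − sin α + sin β) = 0.142392 rad; t = (α − φ) mod 2π = 5.507679 rad, q = (φ − β) mod 2π = 4.868303 rad → L = 7.51·(5.507679 + 5.585644 + 4.868303) = 7.51·15.961626 = 119.871812 m
LSR: p² = d² − 2 + 2cos(α−β) + 2d(sin α + sin β) = 15.557875; p = √p² = 3.944347; φ = atan2(−cos α − cos β, d + sin α + sin β) − atan2(−2, p) = 0.282844 rad; t = (φ − α) mod 2π = 0.915959 rad, q = (φ − β) mod 2π = 5.008756 rad → L = 7.51·(0.915959 + 3.944347 + 5.008756) = 7.51·9.869061 = 74.116651 m
RSL: p² = d² − 2 + 2cos(α−β) − 2d(sin α + sin β) = 9.127857; p = √p² = 3.021234; φ = atan2(cos α + cos β, d − sin α − sin β) − atan2(2, p) = -0.356539 rad; t = (α − φ) mod 2π = 6.006610 rad, q = (β − φ) mod 2π = 1.913813 rad → L = 7.51·(6.006610 + 3.021234 + 1.913813) = 7.51·10.941657 = 82.171846 m
RLR: c = (6 − d² + 2cos(α−β) + 2d(sin α − sin β))/8 = -2.899927, |c| > 1 → infeasible
LRL: c = (6 − d² + 2cos(α−β) − 2d(sin α − sin β))/8 = 0.233507; p = 2π − arccos c = 4.948072 rad; φ = atan2(cos β − cos α, d + sin α − sin β) = -0.325840 rad; t = (φ − α + p/2) mod 2π = 2.781311 rad, q = (β − α − t + p) mod 2π = 4.357150 rad → L = 7.51·(2.781311 + 4.948072 + 4.357150) = 7.51·12.086533 = 90.769860 m
Shortest: LSL with L = 35.046646 m ≈ 35.0466 m
Convert LSL to answer units (arcs ×180/π): t = 0.307274·180/π = 17.6055°, p = ρ·p = 7.51·2.476276 = 18.5968 m, q = 1.883114·180/π = 107.8945°, L = 35.0466 m.

LSL: t = 17.6055°, p = 18.5968 m, q = 107.8945°, L = 35.0466 m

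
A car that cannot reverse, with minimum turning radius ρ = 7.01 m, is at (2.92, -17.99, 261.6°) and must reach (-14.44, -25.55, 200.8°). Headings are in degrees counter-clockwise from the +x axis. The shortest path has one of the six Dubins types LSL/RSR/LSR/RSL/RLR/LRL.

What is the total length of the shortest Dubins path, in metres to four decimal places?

Let ψ = atan2(Δy, Δx) = atan2(-7.56, -17.36) = -156.4677° be the start→goal bearing.
Normalize: d = |goal − start| / ρ = 18.934709/7.01 = 2.701100, α = (θ_start − ψ) mod 360° = 58.0677° = 1.013472 rad, β = (θ_goal − ψ) mod 360° = 357.2677° = 6.235497 rad.
Common terms: sin α = 0.848673, cos α = 0.528918, sin β = -0.047670, cos β = 0.998863, cos(α−β) = 0.487860, d² = 7.295940. Work in radians in the unit-radius frame; every candidate has L = ρ·(t + p + q).
LSL: p² = 2 + d² − 2cos(α−β) + 2d(sin α − sin β) = 13.162447; p = √p² = 3.628009; φ = atan2(cos β − cos α, d + sin α − sin β) = 0.129898 rad; t = (φ − α) mod 2π = 5.399611 rad, q = (β − φ) mod 2π = 6.105599 rad → L = 7.01·(5.399611 + 3.628009 + 6.105599) = 7.01·15.133219 = 106.083866 m
RSR: p² = 2 + d² − 2cos(α−β) + 2d(sin β − sin α) = 3.477993; p = √p² = 1.864938; φ = atan2(cos α − cos β, d − sin α + sin β) = -0.254736 rad; t = (α − φ) mod 2π = 1.268208 rad, q = (φ − β) mod 2π = 6.076138 rad → L = 7.01·(1.268208 + 1.864938 + 6.076138) = 7.01·9.209283 = 64.557077 m
LSR: p² = d² − 2 + 2cos(α−β) + 2d(sin α + sin β) = 10.598836; p = √p² = 3.255585; φ = atan2(−cos α − cos β, d + sin α + sin β) − atan2(−2, p) = 0.139531 rad; t = (φ − α) mod 2π = 5.409244 rad, q = (φ − β) mod 2π = 0.187219 rad → L = 7.01·(5.409244 + 3.255585 + 0.187219) = 7.01·8.852049 = 62.052864 m
RSL: p² = d² − 2 + 2cos(α−β) − 2d(sin α + sin β) = 1.944482; p = √p² = 1.394447; φ = atan2(cos α + cos β, d − sin α − sin β) − atan2(2, p) = -0.284728 rad; t = (α − φ) mod 2π = 1.298200 rad, q = (β − φ) mod 2π = 0.237040 rad → L = 7.01·(1.298200 + 1.394447 + 0.237040) = 7.01·2.929686 = 20.537102 m
RLR: c = (6 − d² + 2cos(α−β) + 2d(sin α − sin β))/8 = 0.565251; p = 2π − arccos c = 5.313126 rad; φ = atan2(cos α − cos β, d − sin α + sin β) = -0.254736 rad; t = (α − φ + p/2) mod 2π = 3.924771 rad, q = (α − β − t + p) mod 2π = 2.449516 rad → L = 7.01·(3.924771 + 5.313126 + 2.449516) = 7.01·11.687413 = 81.928763 m
LRL: c = (6 − d² + 2cos(α−β) − 2d(sin α − sin β))/8 = -0.645306; p = 2π − arccos c = 4.010965 rad; φ = atan2(cos β − cos α, d + sin α − sin β) = 0.129898 rad; t = (φ − α + p/2) mod 2π = 1.121909 rad, q = (β − α − t + p) mod 2π = 1.827897 rad → L = 7.01·(1.121909 + 4.010965 + 1.827897) = 7.01·6.960770 = 48.795001 m
Shortest: RSL with L = 20.537102 m ≈ 20.5371 m

20.5371 m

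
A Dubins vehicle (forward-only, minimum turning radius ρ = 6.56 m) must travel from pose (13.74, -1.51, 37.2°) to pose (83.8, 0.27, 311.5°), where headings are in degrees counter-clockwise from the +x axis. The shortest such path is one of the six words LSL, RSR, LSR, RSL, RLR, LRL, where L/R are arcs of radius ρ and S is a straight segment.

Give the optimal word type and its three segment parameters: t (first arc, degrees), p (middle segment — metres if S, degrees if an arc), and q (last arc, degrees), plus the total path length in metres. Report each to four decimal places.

RSR: t = 34.7119°, p = 61.2384 m, q = 50.9881°, L = 71.0505 m

Let ψ = atan2(Δy, Δx) = atan2(1.78, 70.06) = 1.4554° be the start→goal bearing.
Normalize: d = |goal − start| / ρ = 70.082608/6.56 = 10.683324, α = (θ_start − ψ) mod 360° = 35.7446° = 0.623861 rad, β = (θ_goal − ψ) mod 360° = 310.0446° = 5.411299 rad.
Common terms: sin α = 0.584173, cos α = 0.811629, sin β = -0.765544, cos β = 0.643384, cos(α−β) = 0.074979, d² = 114.133421. Work in radians in the unit-radius frame; every candidate has L = ρ·(t + p + q).
LSL: p² = 2 + d² − 2cos(α−β) + 2d(sin α − sin β) = 144.822394; p = √p² = 12.034218; φ = atan2(cos β − cos α, d + sin α − sin β) = -0.013981 rad; t = (φ − α) mod 2π = 5.645343 rad, q = (β − φ) mod 2π = 5.425280 rad → L = 6.56·(5.645343 + 12.034218 + 5.425280) = 6.56·23.104841 = 151.567758 m
RSR: p² = 2 + d² − 2cos(α−β) + 2d(sin β − sin α) = 87.144533; p = √p² = 9.335124; φ = atan2(cos α − cos β, d − sin α + sin β) = 0.018024 rad; t = (α − φ) mod 2π = 0.605837 rad, q = (φ − β) mod 2π = 0.889910 rad → L = 6.56·(0.605837 + 9.335124 + 0.889910) = 6.56·10.830871 = 71.050512 m
LSR: p² = d² − 2 + 2cos(α−β) + 2d(sin α + sin β) = 108.408101; p = √p² = 10.411921; φ = atan2(−cos α − cos β, d + sin α + sin β) − atan2(−2, p) = 0.052105 rad; t = (φ − α) mod 2π = 5.711430 rad, q = (φ − β) mod 2π = 0.923992 rad → L = 6.56·(5.711430 + 10.411921 + 0.923992) = 6.56·17.047342 = 111.830565 m
RSL: p² = d² − 2 + 2cos(α−β) − 2d(sin α + sin β) = 116.158656; p = √p² = 10.777693; φ = atan2(cos α + cos β, d − sin α − sin β) − atan2(2, p) = -0.050352 rad; t = (α − φ) mod 2π = 0.674213 rad, q = (β − φ) mod 2π = 5.461652 rad → L = 6.56·(0.674213 + 10.777693 + 5.461652) = 6.56·16.913558 = 110.952938 m
RLR: c = (6 − d² + 2cos(α−β) + 2d(sin α − sin β))/8 = -9.893067, |c| > 1 → infeasible
LRL: c = (6 − d² + 2cos(α−β) − 2d(sin α − sin β))/8 = -17.102799, |c| > 1 → infeasible
Shortest: RSR with L = 71.050512 m ≈ 71.0505 m
Convert RSR to answer units (arcs ×180/π): t = 0.605837·180/π = 34.7119°, p = ρ·p = 6.56·9.335124 = 61.2384 m, q = 0.889910·180/π = 50.9881°, L = 71.0505 m.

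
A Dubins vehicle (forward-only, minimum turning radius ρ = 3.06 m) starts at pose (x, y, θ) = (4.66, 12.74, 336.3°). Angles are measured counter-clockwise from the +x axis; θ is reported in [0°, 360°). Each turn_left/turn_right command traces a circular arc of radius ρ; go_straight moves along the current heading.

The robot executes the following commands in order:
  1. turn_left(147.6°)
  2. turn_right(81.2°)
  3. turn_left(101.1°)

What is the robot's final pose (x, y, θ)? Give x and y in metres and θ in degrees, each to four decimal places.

set_pose: (x, y, θ) = (4.6600, 12.7400, 336.3000°), ρ = 3.06
turn_left(147.6°): centre at ρ to the left, rotate +147.6° → (8.4298, 17.2486, 483.9000° ≡ 123.9000°)
turn_right(81.2°): centre at ρ to the right, rotate −81.2° → (8.8945, 21.2042, 42.7000°)
turn_left(101.1°): centre at ρ to the left, rotate +101.1° → (8.6266, 25.9223, 143.8000°)

(8.6266, 25.9223, 143.8000°)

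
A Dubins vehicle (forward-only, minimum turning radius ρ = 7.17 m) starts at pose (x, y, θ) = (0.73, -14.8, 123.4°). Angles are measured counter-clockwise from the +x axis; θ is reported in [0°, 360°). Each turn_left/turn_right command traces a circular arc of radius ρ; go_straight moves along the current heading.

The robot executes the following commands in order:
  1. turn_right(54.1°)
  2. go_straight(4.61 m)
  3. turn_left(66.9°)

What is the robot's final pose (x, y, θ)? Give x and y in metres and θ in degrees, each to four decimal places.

set_pose: (x, y, θ) = (0.7300, -14.8000, 123.4000°), ρ = 7.17
turn_right(54.1°): centre at ρ to the right, rotate −54.1° → (0.0087, -8.3186, 69.3000°)
go_straight(4.61): x += 4.61·cos θ, y += 4.61·sin θ → (1.6382, -4.0062, 69.3000°)
turn_left(66.9°): centre at ρ to the left, rotate +66.9° → (-0.1062, 3.7032, 136.2000°)

(-0.1062, 3.7032, 136.2000°)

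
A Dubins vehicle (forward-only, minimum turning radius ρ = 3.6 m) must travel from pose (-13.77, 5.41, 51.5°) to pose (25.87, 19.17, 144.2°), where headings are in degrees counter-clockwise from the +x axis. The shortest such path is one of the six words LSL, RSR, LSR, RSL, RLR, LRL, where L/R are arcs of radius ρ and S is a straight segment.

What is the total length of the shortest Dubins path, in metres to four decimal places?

Let ψ = atan2(Δy, Δx) = atan2(13.76, 39.64) = 19.1431° be the start→goal bearing.
Normalize: d = |goal − start| / ρ = 41.960305/3.6 = 11.655640, α = (θ_start − ψ) mod 360° = 32.3569° = 0.564734 rad, β = (θ_goal − ψ) mod 360° = 125.0569° = 2.182654 rad.
Common terms: sin α = 0.535191, cos α = 0.844731, sin β = 0.818582, cos β = -0.574389, cos(α−β) = -0.047106, d² = 135.853951. Work in radians in the unit-radius frame; every candidate has L = ρ·(t + p + q).
LSL: p² = 2 + d² − 2cos(α−β) + 2d(sin α − sin β) = 131.341955; p = √p² = 11.460452; φ = atan2(cos β − cos α, d + sin α − sin β) = -0.124146 rad; t = (φ − α) mod 2π = 5.594305 rad, q = (β − φ) mod 2π = 2.306801 rad → L = 3.6·(5.594305 + 11.460452 + 2.306801) = 3.6·19.361557 = 69.701606 m
RSR: p² = 2 + d² − 2cos(α−β) + 2d(sin β − sin α) = 144.554372; p = √p² = 12.023077; φ = atan2(cos α − cos β, d − sin α + sin β) = 0.118309 rad; t = (α − φ) mod 2π = 0.446425 rad, q = (φ − β) mod 2π = 4.218840 rad → L = 3.6·(0.446425 + 12.023077 + 4.218840) = 3.6·16.688342 = 60.078030 m
LSR: p² = d² − 2 + 2cos(α−β) + 2d(sin α + sin β) = 165.317930; p = √p² = 12.857602; φ = atan2(−cos α − cos β, d + sin α + sin β) − atan2(−2, p) = 0.133536 rad; t = (φ − α) mod 2π = 5.851987 rad, q = (φ − β) mod 2π = 4.234067 rad → L = 3.6·(5.851987 + 12.857602 + 4.234067) = 3.6·22.943656 = 82.597162 m
RSL: p² = d² − 2 + 2cos(α−β) − 2d(sin α + sin β) = 102.201545; p = √p² = 10.109478; φ = atan2(cos α + cos β, d − sin α − sin β) − atan2(2, p) = -0.169076 rad; t = (α − φ) mod 2π = 0.733810 rad, q = (β − φ) mod 2π = 2.351730 rad → L = 3.6·(0.733810 + 10.109478 + 2.351730) = 3.6·13.195019 = 47.502067 m
RLR: c = (6 − d² + 2cos(α−β) + 2d(sin α − sin β))/8 = -17.069296, |c| > 1 → infeasible
LRL: c = (6 − d² + 2cos(α−β) − 2d(sin α − sin β))/8 = -15.417744, |c| > 1 → infeasible
Shortest: RSL with L = 47.502067 m ≈ 47.5021 m

47.5021 m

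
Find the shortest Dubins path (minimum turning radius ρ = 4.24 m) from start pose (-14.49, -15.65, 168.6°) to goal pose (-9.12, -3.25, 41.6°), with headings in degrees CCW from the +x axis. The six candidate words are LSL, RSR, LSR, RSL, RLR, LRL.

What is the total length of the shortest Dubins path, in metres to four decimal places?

18.3293 m

Let ψ = atan2(Δy, Δx) = atan2(12.40, 5.37) = 66.5843° be the start→goal bearing.
Normalize: d = |goal − start| / ρ = 13.512842/4.24 = 3.186991, α = (θ_start − ψ) mod 360° = 102.0157° = 1.780510 rad, β = (θ_goal − ψ) mod 360° = 335.0157° = 5.847127 rad.
Common terms: sin α = 0.978091, cos α = -0.208180, sin β = -0.422370, cos β = 0.906424, cos(α−β) = -0.601815, d² = 10.156912. Work in radians in the unit-radius frame; every candidate has L = ρ·(t + p + q).
LSL: p² = 2 + d² − 2cos(α−β) + 2d(sin α − sin β) = 22.287049; p = √p² = 4.720916; φ = atan2(cos β − cos α, d + sin α − sin β) = 0.238349 rad; t = (φ − α) mod 2π = 4.741024 rad, q = (β − φ) mod 2π = 5.608778 rad → L = 4.24·(4.741024 + 4.720916 + 5.608778) = 4.24·15.070719 = 63.899847 m
RSR: p² = 2 + d² − 2cos(α−β) + 2d(sin β − sin α) = 4.434035; p = √p² = 2.105715; φ = atan2(cos α − cos β, d − sin α + sin β) = -0.557803 rad; t = (α − φ) mod 2π = 2.338313 rad, q = (φ − β) mod 2π = 6.161440 rad → L = 4.24·(2.338313 + 2.105715 + 6.161440) = 4.24·10.605468 = 44.967185 m
LSR: p² = d² − 2 + 2cos(α−β) + 2d(sin α + sin β) = 10.495438; p = √p² = 3.239666; φ = atan2(−cos α − cos β, d + sin α + sin β) − atan2(−2, p) = 0.368637 rad; t = (φ − α) mod 2π = 4.871312 rad, q = (φ − β) mod 2π = 0.804695 rad → L = 4.24·(4.871312 + 3.239666 + 0.804695) = 4.24·8.915673 = 37.802454 m
RSL: p² = d² − 2 + 2cos(α−β) − 2d(sin α + sin β) = 3.411126; p = √p² = 1.846923; φ = atan2(cos α + cos β, d − sin α − sin β) − atan2(2, p) = -0.565784 rad; t = (α − φ) mod 2π = 2.346294 rad, q = (β − φ) mod 2π = 0.129726 rad → L = 4.24·(2.346294 + 1.846923 + 0.129726) = 4.24·4.322943 = 18.329278 m
RLR: c = (6 − d² + 2cos(α−β) + 2d(sin α − sin β))/8 = 0.445746; p = 2π − arccos c = 5.174396 rad; φ = atan2(cos α − cos β, d − sin α + sin β) = -0.557803 rad; t = (α − φ + p/2) mod 2π = 4.925511 rad, q = (α − β − t + p) mod 2π = 2.465453 rad → L = 4.24·(4.925511 + 5.174396 + 2.465453) = 4.24·12.565360 = 53.277127 m
LRL: c = (6 − d² + 2cos(α−β) − 2d(sin α − sin β))/8 = -1.785881, |c| > 1 → infeasible
Shortest: RSL with L = 18.329278 m ≈ 18.3293 m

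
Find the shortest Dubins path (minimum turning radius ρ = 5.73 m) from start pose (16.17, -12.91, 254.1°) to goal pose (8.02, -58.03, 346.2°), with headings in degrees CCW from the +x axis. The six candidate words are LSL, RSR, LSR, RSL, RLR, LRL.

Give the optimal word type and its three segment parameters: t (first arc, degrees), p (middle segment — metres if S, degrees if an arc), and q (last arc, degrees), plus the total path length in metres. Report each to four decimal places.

RSL: t = 2.0446°, p = 39.5167 m, q = 94.1446°, L = 49.1363 m

Let ψ = atan2(Δy, Δx) = atan2(-45.12, -8.15) = -100.2389° be the start→goal bearing.
Normalize: d = |goal − start| / ρ = 45.850157/5.73 = 8.001773, α = (θ_start − ψ) mod 360° = 354.3389° = 6.184381 rad, β = (θ_goal − ψ) mod 360° = 86.4389° = 1.508643 rad.
Common terms: sin α = -0.098644, cos α = 0.995123, sin β = 0.998069, cos β = 0.062113, cos(α−β) = -0.036644, d² = 64.028365. Work in radians in the unit-radius frame; every candidate has L = ρ·(t + p + q).
LSL: p² = 2 + d² − 2cos(α−β) + 2d(sin α − sin β) = 48.550352; p = √p² = 6.967808; φ = atan2(cos β − cos α, d + sin α − sin β) = -0.134306 rad; t = (φ − α) mod 2π = 6.247684 rad, q = (β − φ) mod 2π = 1.642950 rad → L = 5.73·(6.247684 + 6.967808 + 1.642950) = 5.73·14.858442 = 85.138872 m
RSR: p² = 2 + d² − 2cos(α−β) + 2d(sin β − sin α) = 83.652952; p = √p² = 9.146199; φ = atan2(cos α − cos β, d − sin α + sin β) = 0.102188 rad; t = (α − φ) mod 2π = 6.082192 rad, q = (φ − β) mod 2π = 4.876730 rad → L = 5.73·(6.082192 + 9.146199 + 4.876730) = 5.73·20.105121 = 115.202344 m
LSR: p² = d² − 2 + 2cos(α−β) + 2d(sin α + sin β) = 76.349066; p = √p² = 8.737795; φ = atan2(−cos α − cos β, d + sin α + sin β) − atan2(−2, p) = 0.106794 rad; t = (φ − α) mod 2π = 0.205599 rad, q = (φ − β) mod 2π = 4.881336 rad → L = 5.73·(0.205599 + 8.737795 + 4.881336) = 5.73·13.824730 = 79.215701 m
RSL: p² = d² − 2 + 2cos(α−β) − 2d(sin α + sin β) = 47.561089; p = √p² = 6.896455; φ = atan2(cos α + cos β, d − sin α − sin β) − atan2(2, p) = -0.134489 rad; t = (α − φ) mod 2π = 0.035684 rad, q = (β − φ) mod 2π = 1.643133 rad → L = 5.73·(0.035684 + 6.896455 + 1.643133) = 5.73·8.575272 = 49.136306 m
RLR: c = (6 − d² + 2cos(α−β) + 2d(sin α − sin β))/8 = -9.456619, |c| > 1 → infeasible
LRL: c = (6 − d² + 2cos(α−β) − 2d(sin α − sin β))/8 = -5.068794, |c| > 1 → infeasible
Shortest: RSL with L = 49.136306 m ≈ 49.1363 m
Convert RSL to answer units (arcs ×180/π): t = 0.035684·180/π = 2.0446°, p = ρ·p = 5.73·6.896455 = 39.5167 m, q = 1.643133·180/π = 94.1446°, L = 49.1363 m.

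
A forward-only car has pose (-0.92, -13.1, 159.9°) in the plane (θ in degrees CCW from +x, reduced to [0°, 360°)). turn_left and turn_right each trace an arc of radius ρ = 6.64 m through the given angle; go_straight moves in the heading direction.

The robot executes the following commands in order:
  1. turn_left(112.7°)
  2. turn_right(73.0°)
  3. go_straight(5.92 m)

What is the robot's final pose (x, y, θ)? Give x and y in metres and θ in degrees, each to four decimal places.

set_pose: (x, y, θ) = (-0.9200, -13.1000, 159.9000°), ρ = 6.64
turn_left(112.7°): centre at ρ to the left, rotate +112.7° → (-9.8351, -19.6368, 272.6000°)
turn_right(73.0°): centre at ρ to the right, rotate −73.0° → (-14.2408, -26.1933, 199.6000°)
go_straight(5.92): x += 5.92·cos θ, y += 5.92·sin θ → (-19.8178, -28.1791, 199.6000°)

(-19.8178, -28.1791, 199.6000°)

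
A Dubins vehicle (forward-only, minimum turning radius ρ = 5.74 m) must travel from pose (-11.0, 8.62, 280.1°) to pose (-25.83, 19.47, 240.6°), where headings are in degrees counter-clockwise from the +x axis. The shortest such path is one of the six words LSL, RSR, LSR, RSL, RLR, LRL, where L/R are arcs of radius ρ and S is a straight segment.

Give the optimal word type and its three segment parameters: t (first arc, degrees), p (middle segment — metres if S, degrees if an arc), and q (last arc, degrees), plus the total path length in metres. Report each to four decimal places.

LRL: t = 7.7226°, p = 264.4663°, q = 217.2437°, L = 49.0323 m

Let ψ = atan2(Δy, Δx) = atan2(10.85, -14.83) = 143.8099° be the start→goal bearing.
Normalize: d = |goal − start| / ρ = 18.375293/5.74 = 3.201271, α = (θ_start − ψ) mod 360° = 136.2901° = 2.378712 rad, β = (θ_goal − ψ) mod 360° = 96.7901° = 1.689307 rad.
Common terms: sin α = 0.691007, cos α = -0.722848, sin β = 0.992986, cos β = -0.118233, cos(α−β) = 0.771625, d² = 10.248133. Work in radians in the unit-radius frame; every candidate has L = ρ·(t + p + q).
LSL: p² = 2 + d² − 2cos(α−β) + 2d(sin α − sin β) = 8.771451; p = √p² = 2.961664; φ = atan2(cos β − cos α, d + sin α − sin β) = 0.205592 rad; t = (φ − α) mod 2π = 4.110066 rad, q = (β − φ) mod 2π = 1.483714 rad → L = 5.74·(4.110066 + 2.961664 + 1.483714) = 5.74·8.555444 = 49.108247 m
RSR: p² = 2 + d² − 2cos(α−β) + 2d(sin β − sin α) = 12.638317; p = √p² = 3.555041; φ = atan2(cos α − cos β, d − sin α + sin β) = -0.170903 rad; t = (α − φ) mod 2π = 2.549615 rad, q = (φ − β) mod 2π = 4.422975 rad → L = 5.74·(2.549615 + 3.555041 + 4.422975) = 5.74·10.527631 = 60.428605 m
LSR: p² = d² − 2 + 2cos(α−β) + 2d(sin α + sin β) = 20.573215; p = √p² = 4.535771; φ = atan2(−cos α − cos β, d + sin α + sin β) − atan2(−2, p) = 0.585789 rad; t = (φ − α) mod 2π = 4.490263 rad, q = (φ − β) mod 2π = 5.179668 rad → L = 5.74·(4.490263 + 4.535771 + 5.179668) = 5.74·14.205701 = 81.540726 m
RSL: p² = d² − 2 + 2cos(α−β) − 2d(sin α + sin β) = -0.990450 < 0 → infeasible
RLR: c = (6 − d² + 2cos(α−β) + 2d(sin α − sin β))/8 = -0.579790; p = 2π − arccos c = 4.093918 rad; φ = atan2(cos α − cos β, d − sin α + sin β) = -0.170903 rad; t = (α − φ + p/2) mod 2π = 4.596574 rad, q = (α − β − t + p) mod 2π = 0.186749 rad → L = 5.74·(4.596574 + 4.093918 + 0.186749) = 5.74·8.877242 = 50.955369 m
LRL: c = (6 − d² + 2cos(α−β) − 2d(sin α − sin β))/8 = -0.096431; p = 2π − arccos c = 4.615808 rad; φ = atan2(cos β − cos α, d + sin α − sin β) = 0.205592 rad; t = (φ − α + p/2) mod 2π = 0.134785 rad, q = (β − α − t + p) mod 2π = 3.791618 rad → L = 5.74·(0.134785 + 4.615808 + 3.791618) = 5.74·8.542210 = 49.032285 m
Shortest: LRL with L = 49.032285 m ≈ 49.0323 m
Convert LRL to answer units (arcs ×180/π): t = 0.134785·180/π = 7.7226°, p = 4.615808·180/π = 264.4663°, q = 3.791618·180/π = 217.2437°, L = 49.0323 m.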